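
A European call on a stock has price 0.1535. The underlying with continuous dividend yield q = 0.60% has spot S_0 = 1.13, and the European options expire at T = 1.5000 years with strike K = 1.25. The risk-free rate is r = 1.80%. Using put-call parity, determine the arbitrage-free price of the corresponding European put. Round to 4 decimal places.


Put-call parity: C - P = S_0 * exp(-qT) - K * exp(-rT).
S_0 * exp(-qT) = 1.1300 * 0.99104038 = 1.11987563
K * exp(-rT) = 1.2500 * 0.97336124 = 1.21670155
P = C - S*exp(-qT) + K*exp(-rT)
P = 0.1535 - 1.11987563 + 1.21670155 = 0.2503

Answer: Put price = 0.2503


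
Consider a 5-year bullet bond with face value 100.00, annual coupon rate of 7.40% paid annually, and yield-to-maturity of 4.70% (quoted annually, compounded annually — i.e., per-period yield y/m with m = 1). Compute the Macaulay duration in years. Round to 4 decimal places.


Coupon per period c = face * coupon_rate / m = 7.400000
Periods per year m = 1; per-period yield y/m = 0.047000
Number of cashflows N = 5
Cashflows (t years, CF_t, discount factor 1/(1+y/m)^(m*t), PV):
  t = 1.0000: CF_t = 7.400000, DF = 0.955110, PV = 7.067813
  t = 2.0000: CF_t = 7.400000, DF = 0.912235, PV = 6.750538
  t = 3.0000: CF_t = 7.400000, DF = 0.871284, PV = 6.447505
  t = 4.0000: CF_t = 7.400000, DF = 0.832172, PV = 6.158075
  t = 5.0000: CF_t = 107.400000, DF = 0.794816, PV = 85.363237
Price P = sum_t PV_t = 111.787167
Macaulay numerator sum_t t * PV_t:
  t * PV_t at t = 1.0000: 7.067813
  t * PV_t at t = 2.0000: 13.501075
  t * PV_t at t = 3.0000: 19.342514
  t * PV_t at t = 4.0000: 24.632301
  t * PV_t at t = 5.0000: 426.816183
Macaulay duration D = (sum_t t * PV_t) / P = 491.359886 / 111.787167 = 4.395495

Answer: Macaulay duration = 4.3955 years


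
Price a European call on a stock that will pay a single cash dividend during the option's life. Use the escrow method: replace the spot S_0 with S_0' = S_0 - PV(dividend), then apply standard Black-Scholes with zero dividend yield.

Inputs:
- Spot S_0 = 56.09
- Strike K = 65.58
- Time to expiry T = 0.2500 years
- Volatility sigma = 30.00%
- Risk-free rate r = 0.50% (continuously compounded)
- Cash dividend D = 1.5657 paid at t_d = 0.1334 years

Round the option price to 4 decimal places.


Answer: Price = 0.4794

Derivation:
PV(D) = D * exp(-r * t_d) = 1.5657 * 0.99933322 = 1.56465603
S_0' = S_0 - PV(D) = 56.0900 - 1.56465603 = 54.52534397
d1 = (ln(S_0'/K) + (r + sigma^2/2)*T) / (sigma*sqrt(T)) = -1.14736767
d2 = d1 - sigma*sqrt(T) = -1.29736767
exp(-rT) = 0.99875078
N(d1) = 0.12561485; N(d2) = 0.09725236
C = S_0' * N(d1) - K * exp(-rT) * N(d2) = 54.52534397 * 0.12561485 - 65.5800 * 0.99875078 * 0.09725236 = 0.4794


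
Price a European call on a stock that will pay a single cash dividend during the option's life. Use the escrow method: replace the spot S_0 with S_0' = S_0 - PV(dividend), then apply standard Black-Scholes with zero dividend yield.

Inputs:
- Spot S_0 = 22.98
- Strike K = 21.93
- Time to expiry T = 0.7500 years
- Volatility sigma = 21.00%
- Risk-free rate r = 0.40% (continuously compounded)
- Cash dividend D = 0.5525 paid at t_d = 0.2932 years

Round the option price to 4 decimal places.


PV(D) = D * exp(-r * t_d) = 0.5525 * 0.99882789 = 0.55185241
S_0' = S_0 - PV(D) = 22.9800 - 0.55185241 = 22.42814759
d1 = (ln(S_0'/K) + (r + sigma^2/2)*T) / (sigma*sqrt(T)) = 0.23093294
d2 = d1 - sigma*sqrt(T) = 0.04906761
exp(-rT) = 0.99700450
N(d1) = 0.59131655; N(d2) = 0.51956729
C = S_0' * N(d1) - K * exp(-rT) * N(d2) = 22.42814759 * 0.59131655 - 21.9300 * 0.99700450 * 0.51956729 = 1.9022

Answer: Price = 1.9022


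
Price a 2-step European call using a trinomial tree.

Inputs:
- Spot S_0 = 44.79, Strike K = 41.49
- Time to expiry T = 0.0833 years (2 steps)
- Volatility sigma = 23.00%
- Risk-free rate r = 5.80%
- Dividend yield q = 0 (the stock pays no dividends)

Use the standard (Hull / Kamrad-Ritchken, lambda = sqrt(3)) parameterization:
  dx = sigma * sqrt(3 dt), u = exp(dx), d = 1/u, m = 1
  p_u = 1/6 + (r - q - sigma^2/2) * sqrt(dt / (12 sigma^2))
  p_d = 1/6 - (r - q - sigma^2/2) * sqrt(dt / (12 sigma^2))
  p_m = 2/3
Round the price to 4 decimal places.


dt = T/N = 0.041650; dx = sigma*sqrt(3*dt) = 0.081301
u = exp(dx) = 1.084697; d = 1/u = 0.921916
p_u = 0.174748, p_m = 0.666667, p_d = 0.158585
Discount per step: exp(-r*dt) = 0.997587
Stock lattice S(k, j) with j the centered position index:
  k=0: S(0,+0) = 44.7900
  k=1: S(1,-1) = 41.2926; S(1,+0) = 44.7900; S(1,+1) = 48.5836
  k=2: S(2,-2) = 38.0683; S(2,-1) = 41.2926; S(2,+0) = 44.7900; S(2,+1) = 48.5836; S(2,+2) = 52.6985
Terminal payoffs V(N, j) = max(S_T - K, 0):
  V(2,-2) = 0.000000; V(2,-1) = 0.000000; V(2,+0) = 3.300000; V(2,+1) = 7.093595; V(2,+2) = 11.208497
Backward induction: V(k, j) = exp(-r*dt) * [p_u * V(k+1, j+1) + p_m * V(k+1, j) + p_d * V(k+1, j-1)]
  V(1,-1) = exp(-r*dt) * [p_u*3.300000 + p_m*0.000000 + p_d*0.000000] = 0.575277
  V(1,+0) = exp(-r*dt) * [p_u*7.093595 + p_m*3.300000 + p_d*0.000000] = 3.431293
  V(1,+1) = exp(-r*dt) * [p_u*11.208497 + p_m*7.093595 + p_d*3.300000] = 7.193659
  V(0,+0) = exp(-r*dt) * [p_u*7.193659 + p_m*3.431293 + p_d*0.575277] = 3.627065

Answer: Price = V(0,0) = 3.6271


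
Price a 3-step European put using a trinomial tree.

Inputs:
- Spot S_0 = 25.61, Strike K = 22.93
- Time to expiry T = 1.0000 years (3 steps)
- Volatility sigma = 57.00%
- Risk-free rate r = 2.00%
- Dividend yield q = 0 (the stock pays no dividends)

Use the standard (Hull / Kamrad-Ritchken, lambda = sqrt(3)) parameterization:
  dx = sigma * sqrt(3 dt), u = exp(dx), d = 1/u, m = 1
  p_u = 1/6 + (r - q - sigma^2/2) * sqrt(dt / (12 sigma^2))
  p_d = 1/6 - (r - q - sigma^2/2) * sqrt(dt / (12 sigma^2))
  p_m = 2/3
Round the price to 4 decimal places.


dt = T/N = 0.333333; dx = sigma*sqrt(3*dt) = 0.570000
u = exp(dx) = 1.768267; d = 1/u = 0.565525
p_u = 0.125015, p_m = 0.666667, p_d = 0.208319
Discount per step: exp(-r*dt) = 0.993356
Stock lattice S(k, j) with j the centered position index:
  k=0: S(0,+0) = 25.6100
  k=1: S(1,-1) = 14.4831; S(1,+0) = 25.6100; S(1,+1) = 45.2853
  k=2: S(2,-2) = 8.1906; S(2,-1) = 14.4831; S(2,+0) = 25.6100; S(2,+1) = 45.2853; S(2,+2) = 80.0765
  k=3: S(3,-3) = 4.6320; S(3,-2) = 8.1906; S(3,-1) = 14.4831; S(3,+0) = 25.6100; S(3,+1) = 45.2853; S(3,+2) = 80.0765; S(3,+3) = 141.5967
Terminal payoffs V(N, j) = max(K - S_T, 0):
  V(3,-3) = 18.298027; V(3,-2) = 14.739435; V(3,-1) = 8.446894; V(3,+0) = 0.000000; V(3,+1) = 0.000000; V(3,+2) = 0.000000; V(3,+3) = 0.000000
Backward induction: V(k, j) = exp(-r*dt) * [p_u * V(k+1, j+1) + p_m * V(k+1, j) + p_d * V(k+1, j-1)]
  V(2,-2) = exp(-r*dt) * [p_u*8.446894 + p_m*14.739435 + p_d*18.298027] = 14.596462
  V(2,-1) = exp(-r*dt) * [p_u*0.000000 + p_m*8.446894 + p_d*14.739435] = 8.643944
  V(2,+0) = exp(-r*dt) * [p_u*0.000000 + p_m*0.000000 + p_d*8.446894] = 1.747954
  V(2,+1) = exp(-r*dt) * [p_u*0.000000 + p_m*0.000000 + p_d*0.000000] = 0.000000
  V(2,+2) = exp(-r*dt) * [p_u*0.000000 + p_m*0.000000 + p_d*0.000000] = 0.000000
  V(1,-1) = exp(-r*dt) * [p_u*1.747954 + p_m*8.643944 + p_d*14.596462] = 8.961919
  V(1,+0) = exp(-r*dt) * [p_u*0.000000 + p_m*1.747954 + p_d*8.643944] = 2.946290
  V(1,+1) = exp(-r*dt) * [p_u*0.000000 + p_m*0.000000 + p_d*1.747954] = 0.361712
  V(0,+0) = exp(-r*dt) * [p_u*0.361712 + p_m*2.946290 + p_d*8.961919] = 3.850592

Answer: Price = V(0,0) = 3.8506


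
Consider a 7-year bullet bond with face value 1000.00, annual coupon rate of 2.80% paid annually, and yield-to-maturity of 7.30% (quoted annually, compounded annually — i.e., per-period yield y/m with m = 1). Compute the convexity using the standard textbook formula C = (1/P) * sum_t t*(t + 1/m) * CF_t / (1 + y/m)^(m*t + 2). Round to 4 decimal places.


Answer: Convexity = 42.7520

Derivation:
Coupon per period c = face * coupon_rate / m = 28.000000
Periods per year m = 1; per-period yield y/m = 0.073000
Number of cashflows N = 7
Cashflows (t years, CF_t, discount factor 1/(1+y/m)^(m*t), PV):
  t = 1.0000: CF_t = 28.000000, DF = 0.931966, PV = 26.095061
  t = 2.0000: CF_t = 28.000000, DF = 0.868561, PV = 24.319721
  t = 3.0000: CF_t = 28.000000, DF = 0.809470, PV = 22.665164
  t = 4.0000: CF_t = 28.000000, DF = 0.754399, PV = 21.123172
  t = 5.0000: CF_t = 28.000000, DF = 0.703075, PV = 19.686088
  t = 6.0000: CF_t = 28.000000, DF = 0.655242, PV = 18.346774
  t = 7.0000: CF_t = 1028.000000, DF = 0.610663, PV = 627.762054
Price P = sum_t PV_t = 759.998034
Convexity numerator sum_t t*(t + 1/m) * CF_t / (1+y/m)^(m*t + 2):
  t = 1.0000: term = 45.330328
  t = 2.0000: term = 126.739034
  t = 3.0000: term = 236.233056
  t = 4.0000: term = 366.935470
  t = 5.0000: term = 512.957321
  t = 6.0000: term = 669.282618
  t = 7.0000: term = 30533.995972
Convexity = (1/P) * sum = 32491.473799 / 759.998034 = 42.752050


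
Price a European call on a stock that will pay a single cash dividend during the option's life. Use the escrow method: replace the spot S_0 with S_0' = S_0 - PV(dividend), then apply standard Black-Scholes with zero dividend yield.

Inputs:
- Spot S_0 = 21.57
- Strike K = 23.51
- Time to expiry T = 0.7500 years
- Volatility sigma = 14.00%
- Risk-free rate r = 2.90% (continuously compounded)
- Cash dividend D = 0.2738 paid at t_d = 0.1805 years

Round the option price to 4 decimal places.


PV(D) = D * exp(-r * t_d) = 0.2738 * 0.99477918 = 0.27237054
S_0' = S_0 - PV(D) = 21.5700 - 0.27237054 = 21.29762946
d1 = (ln(S_0'/K) + (r + sigma^2/2)*T) / (sigma*sqrt(T)) = -0.57512408
d2 = d1 - sigma*sqrt(T) = -0.69636764
exp(-rT) = 0.97848483
N(d1) = 0.28260369; N(d2) = 0.24309931
C = S_0' * N(d1) - K * exp(-rT) * N(d2) = 21.29762946 * 0.28260369 - 23.5100 * 0.97848483 * 0.24309931 = 0.4265

Answer: Price = 0.4265


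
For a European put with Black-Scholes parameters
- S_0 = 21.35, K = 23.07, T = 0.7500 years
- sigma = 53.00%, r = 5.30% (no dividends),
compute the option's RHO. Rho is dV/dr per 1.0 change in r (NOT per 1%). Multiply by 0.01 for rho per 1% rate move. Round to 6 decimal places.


d1 = 0.1472922226; d2 = -0.3117012414
phi(d1) = 0.3946381410; exp(-qT) = 1.0000000000; exp(-rT) = 0.9610296665
N(-d2) = 0.6223662078
Rho = -K*T*exp(-rT)*N(-d2) = -23.0700 * 0.7500 * 0.9610296665 * 0.6223662078 = -10.348840

Answer: Rho = -10.348840


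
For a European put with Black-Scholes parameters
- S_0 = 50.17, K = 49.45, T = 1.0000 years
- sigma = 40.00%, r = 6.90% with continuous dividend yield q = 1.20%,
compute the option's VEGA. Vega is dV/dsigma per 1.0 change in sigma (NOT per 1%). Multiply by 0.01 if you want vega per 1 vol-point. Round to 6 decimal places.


d1 = 0.3786379511; d2 = -0.0213620489
phi(d1) = 0.3713456859; exp(-qT) = 0.9880717129; exp(-rT) = 0.9333266801
Vega = S * exp(-qT) * phi(d1) * sqrt(T) = 50.1700 * 0.9880717129 * 0.3713456859 * 1.0000000000 = 18.408184

Answer: Vega = 18.408184


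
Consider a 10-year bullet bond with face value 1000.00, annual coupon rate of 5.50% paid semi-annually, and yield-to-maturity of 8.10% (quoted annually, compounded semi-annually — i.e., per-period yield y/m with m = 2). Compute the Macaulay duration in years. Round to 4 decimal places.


Answer: Macaulay duration = 7.5605 years

Derivation:
Coupon per period c = face * coupon_rate / m = 27.500000
Periods per year m = 2; per-period yield y/m = 0.040500
Number of cashflows N = 20
Cashflows (t years, CF_t, discount factor 1/(1+y/m)^(m*t), PV):
  t = 0.5000: CF_t = 27.500000, DF = 0.961076, PV = 26.429601
  t = 1.0000: CF_t = 27.500000, DF = 0.923668, PV = 25.400866
  t = 1.5000: CF_t = 27.500000, DF = 0.887715, PV = 24.412173
  t = 2.0000: CF_t = 27.500000, DF = 0.853162, PV = 23.461964
  t = 2.5000: CF_t = 27.500000, DF = 0.819954, PV = 22.548740
  t = 3.0000: CF_t = 27.500000, DF = 0.788039, PV = 21.671062
  t = 3.5000: CF_t = 27.500000, DF = 0.757365, PV = 20.827546
  t = 4.0000: CF_t = 27.500000, DF = 0.727886, PV = 20.016863
  t = 4.5000: CF_t = 27.500000, DF = 0.699554, PV = 19.237735
  t = 5.0000: CF_t = 27.500000, DF = 0.672325, PV = 18.488933
  t = 5.5000: CF_t = 27.500000, DF = 0.646156, PV = 17.769277
  t = 6.0000: CF_t = 27.500000, DF = 0.621005, PV = 17.077633
  t = 6.5000: CF_t = 27.500000, DF = 0.596833, PV = 16.412910
  t = 7.0000: CF_t = 27.500000, DF = 0.573602, PV = 15.774061
  t = 7.5000: CF_t = 27.500000, DF = 0.551276, PV = 15.160078
  t = 8.0000: CF_t = 27.500000, DF = 0.529818, PV = 14.569993
  t = 8.5000: CF_t = 27.500000, DF = 0.509196, PV = 14.002876
  t = 9.0000: CF_t = 27.500000, DF = 0.489376, PV = 13.457834
  t = 9.5000: CF_t = 27.500000, DF = 0.470328, PV = 12.934007
  t = 10.0000: CF_t = 1027.500000, DF = 0.452021, PV = 464.451254
Price P = sum_t PV_t = 824.105405
Macaulay numerator sum_t t * PV_t:
  t * PV_t at t = 0.5000: 13.214801
  t * PV_t at t = 1.0000: 25.400866
  t * PV_t at t = 1.5000: 36.618260
  t * PV_t at t = 2.0000: 46.923927
  t * PV_t at t = 2.5000: 56.371849
  t * PV_t at t = 3.0000: 65.013185
  t * PV_t at t = 3.5000: 72.896411
  t * PV_t at t = 4.0000: 80.067452
  t * PV_t at t = 4.5000: 86.569806
  t * PV_t at t = 5.0000: 92.444665
  t * PV_t at t = 5.5000: 97.731025
  t * PV_t at t = 6.0000: 102.465799
  t * PV_t at t = 6.5000: 106.683917
  t * PV_t at t = 7.0000: 110.418426
  t * PV_t at t = 7.5000: 113.700582
  t * PV_t at t = 8.0000: 116.559943
  t * PV_t at t = 8.5000: 119.024450
  t * PV_t at t = 9.0000: 121.120507
  t * PV_t at t = 9.5000: 122.873065
  t * PV_t at t = 10.0000: 4644.512538
Macaulay duration D = (sum_t t * PV_t) / P = 6230.611473 / 824.105405 = 7.560455


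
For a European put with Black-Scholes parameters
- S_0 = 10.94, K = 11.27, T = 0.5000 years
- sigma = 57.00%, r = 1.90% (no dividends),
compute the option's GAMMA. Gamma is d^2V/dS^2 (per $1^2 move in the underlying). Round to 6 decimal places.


d1 = 0.1513617119; d2 = -0.2516891534
phi(d1) = 0.3943983984; exp(-qT) = 1.0000000000; exp(-rT) = 0.9905449824
Gamma = exp(-qT) * phi(d1) / (S * sigma * sqrt(T)) = 1.0000000000 * 0.3943983984 / (10.9400 * 0.5700 * 0.7071067812) = 0.089445

Answer: Gamma = 0.089445


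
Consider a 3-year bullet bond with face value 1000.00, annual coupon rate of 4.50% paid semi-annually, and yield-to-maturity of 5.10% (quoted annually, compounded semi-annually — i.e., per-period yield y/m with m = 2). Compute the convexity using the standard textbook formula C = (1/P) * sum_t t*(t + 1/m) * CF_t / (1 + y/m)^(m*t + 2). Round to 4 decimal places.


Coupon per period c = face * coupon_rate / m = 22.500000
Periods per year m = 2; per-period yield y/m = 0.025500
Number of cashflows N = 6
Cashflows (t years, CF_t, discount factor 1/(1+y/m)^(m*t), PV):
  t = 0.5000: CF_t = 22.500000, DF = 0.975134, PV = 21.940517
  t = 1.0000: CF_t = 22.500000, DF = 0.950886, PV = 21.394946
  t = 1.5000: CF_t = 22.500000, DF = 0.927242, PV = 20.862941
  t = 2.0000: CF_t = 22.500000, DF = 0.904185, PV = 20.344165
  t = 2.5000: CF_t = 22.500000, DF = 0.881702, PV = 19.838288
  t = 3.0000: CF_t = 1022.500000, DF = 0.859777, PV = 879.122364
Price P = sum_t PV_t = 983.503220
Convexity numerator sum_t t*(t + 1/m) * CF_t / (1+y/m)^(m*t + 2):
  t = 0.5000: term = 10.431470
  t = 1.0000: term = 30.516247
  t = 1.5000: term = 59.514865
  t = 2.0000: term = 96.724955
  t = 2.5000: term = 141.479699
  t = 3.0000: term = 8777.428453
Convexity = (1/P) * sum = 9116.095689 / 983.503220 = 9.269004

Answer: Convexity = 9.2690


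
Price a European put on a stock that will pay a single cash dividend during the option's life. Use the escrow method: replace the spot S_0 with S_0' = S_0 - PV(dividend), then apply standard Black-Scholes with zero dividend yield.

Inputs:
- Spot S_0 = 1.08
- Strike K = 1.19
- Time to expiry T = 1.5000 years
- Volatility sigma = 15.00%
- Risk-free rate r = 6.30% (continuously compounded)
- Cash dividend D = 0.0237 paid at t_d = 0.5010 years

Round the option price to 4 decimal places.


Answer: Price = 0.0918

Derivation:
PV(D) = D * exp(-r * t_d) = 0.0237 * 0.96892991 = 0.02296364
S_0' = S_0 - PV(D) = 1.0800 - 0.02296364 = 1.05703636
d1 = (ln(S_0'/K) + (r + sigma^2/2)*T) / (sigma*sqrt(T)) = -0.03869759
d2 = d1 - sigma*sqrt(T) = -0.22240932
exp(-rT) = 0.90982773
N(-d1) = 0.51543425; N(-d2) = 0.58800237
P = K * exp(-rT) * N(-d2) - S_0' * N(-d1) = 1.1900 * 0.90982773 * 0.58800237 - 1.05703636 * 0.51543425 = 0.0918


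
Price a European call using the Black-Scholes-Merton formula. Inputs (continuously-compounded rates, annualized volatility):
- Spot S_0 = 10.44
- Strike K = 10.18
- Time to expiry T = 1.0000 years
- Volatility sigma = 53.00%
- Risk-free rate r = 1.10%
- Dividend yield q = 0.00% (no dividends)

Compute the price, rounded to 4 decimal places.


Answer: Price = 2.3336

Derivation:
d1 = (ln(S/K) + (r - q + 0.5*sigma^2) * T) / (sigma * sqrt(T)) = 0.33333881
d2 = d1 - sigma * sqrt(T) = -0.19666119
exp(-rT) = 0.98906028; exp(-qT) = 1.00000000
C = S_0 * exp(-qT) * N(d1) - K * exp(-rT) * N(d2)
N(d1) = 0.63056073; N(d2) = 0.42204634
C = 10.4400 * 1.00000000 * 0.63056073 - 10.1800 * 0.98906028 * 0.42204634 = 2.3336


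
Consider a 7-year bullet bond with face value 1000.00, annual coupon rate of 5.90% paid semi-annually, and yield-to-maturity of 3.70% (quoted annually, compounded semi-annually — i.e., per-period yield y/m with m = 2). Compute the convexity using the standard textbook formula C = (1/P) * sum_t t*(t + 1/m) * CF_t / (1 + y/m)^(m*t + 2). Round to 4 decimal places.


Coupon per period c = face * coupon_rate / m = 29.500000
Periods per year m = 2; per-period yield y/m = 0.018500
Number of cashflows N = 14
Cashflows (t years, CF_t, discount factor 1/(1+y/m)^(m*t), PV):
  t = 0.5000: CF_t = 29.500000, DF = 0.981836, PV = 28.964163
  t = 1.0000: CF_t = 29.500000, DF = 0.964002, PV = 28.438059
  t = 1.5000: CF_t = 29.500000, DF = 0.946492, PV = 27.921511
  t = 2.0000: CF_t = 29.500000, DF = 0.929300, PV = 27.414346
  t = 2.5000: CF_t = 29.500000, DF = 0.912420, PV = 26.916392
  t = 3.0000: CF_t = 29.500000, DF = 0.895847, PV = 26.427484
  t = 3.5000: CF_t = 29.500000, DF = 0.879575, PV = 25.947456
  t = 4.0000: CF_t = 29.500000, DF = 0.863598, PV = 25.476147
  t = 4.5000: CF_t = 29.500000, DF = 0.847912, PV = 25.013399
  t = 5.0000: CF_t = 29.500000, DF = 0.832510, PV = 24.559057
  t = 5.5000: CF_t = 29.500000, DF = 0.817389, PV = 24.112967
  t = 6.0000: CF_t = 29.500000, DF = 0.802542, PV = 23.674980
  t = 6.5000: CF_t = 29.500000, DF = 0.787964, PV = 23.244948
  t = 7.0000: CF_t = 1029.500000, DF = 0.773652, PV = 796.474515
Price P = sum_t PV_t = 1134.585424
Convexity numerator sum_t t*(t + 1/m) * CF_t / (1+y/m)^(m*t + 2):
  t = 0.5000: term = 13.960755
  t = 1.0000: term = 41.121518
  t = 1.5000: term = 80.749177
  t = 2.0000: term = 132.137419
  t = 2.5000: term = 194.605919
  t = 3.0000: term = 267.499545
  t = 3.5000: term = 350.187590
  t = 4.0000: term = 442.063021
  t = 4.5000: term = 542.541754
  t = 5.0000: term = 651.061943
  t = 5.5000: term = 767.083290
  t = 6.0000: term = 890.086382
  t = 6.5000: term = 1019.572029
  t = 7.0000: term = 40309.658697
Convexity = (1/P) * sum = 45702.329041 / 1134.585424 = 40.281082

Answer: Convexity = 40.2811


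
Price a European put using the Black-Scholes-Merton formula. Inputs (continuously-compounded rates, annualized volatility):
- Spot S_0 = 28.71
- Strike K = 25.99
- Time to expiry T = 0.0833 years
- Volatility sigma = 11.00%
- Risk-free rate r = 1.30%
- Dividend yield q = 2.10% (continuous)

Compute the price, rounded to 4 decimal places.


d1 = (ln(S/K) + (r - q + 0.5*sigma^2) * T) / (sigma * sqrt(T)) = 3.13000762
d2 = d1 - sigma * sqrt(T) = 3.09825970
exp(-rT) = 0.99891769; exp(-qT) = 0.99825223
P = K * exp(-rT) * N(-d2) - S_0 * exp(-qT) * N(-d1)
N(-d1) = 0.00087401; N(-d2) = 0.00097330
P = 25.9900 * 0.99891769 * 0.00097330 - 28.7100 * 0.99825223 * 0.00087401 = 0.0002

Answer: Price = 0.0002


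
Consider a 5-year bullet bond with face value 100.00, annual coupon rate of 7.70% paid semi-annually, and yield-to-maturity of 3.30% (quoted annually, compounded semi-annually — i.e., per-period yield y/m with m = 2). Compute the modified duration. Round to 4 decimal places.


Coupon per period c = face * coupon_rate / m = 3.850000
Periods per year m = 2; per-period yield y/m = 0.016500
Number of cashflows N = 10
Cashflows (t years, CF_t, discount factor 1/(1+y/m)^(m*t), PV):
  t = 0.5000: CF_t = 3.850000, DF = 0.983768, PV = 3.787506
  t = 1.0000: CF_t = 3.850000, DF = 0.967799, PV = 3.726027
  t = 1.5000: CF_t = 3.850000, DF = 0.952090, PV = 3.665545
  t = 2.0000: CF_t = 3.850000, DF = 0.936635, PV = 3.606045
  t = 2.5000: CF_t = 3.850000, DF = 0.921432, PV = 3.547512
  t = 3.0000: CF_t = 3.850000, DF = 0.906475, PV = 3.489928
  t = 3.5000: CF_t = 3.850000, DF = 0.891761, PV = 3.433279
  t = 4.0000: CF_t = 3.850000, DF = 0.877285, PV = 3.377549
  t = 4.5000: CF_t = 3.850000, DF = 0.863045, PV = 3.322724
  t = 5.0000: CF_t = 103.850000, DF = 0.849036, PV = 88.172402
Price P = sum_t PV_t = 120.128516
First compute Macaulay numerator sum_t t * PV_t:
  t * PV_t at t = 0.5000: 1.893753
  t * PV_t at t = 1.0000: 3.726027
  t * PV_t at t = 1.5000: 5.498318
  t * PV_t at t = 2.0000: 7.212091
  t * PV_t at t = 2.5000: 8.868779
  t * PV_t at t = 3.0000: 10.469783
  t * PV_t at t = 3.5000: 12.016475
  t * PV_t at t = 4.0000: 13.510196
  t * PV_t at t = 4.5000: 14.952258
  t * PV_t at t = 5.0000: 440.862009
Macaulay duration D = 519.009689 / 120.128516 = 4.320454
Modified duration = D / (1 + y/m) = 4.320454 / (1 + 0.016500) = 4.250323

Answer: Modified duration = 4.2503


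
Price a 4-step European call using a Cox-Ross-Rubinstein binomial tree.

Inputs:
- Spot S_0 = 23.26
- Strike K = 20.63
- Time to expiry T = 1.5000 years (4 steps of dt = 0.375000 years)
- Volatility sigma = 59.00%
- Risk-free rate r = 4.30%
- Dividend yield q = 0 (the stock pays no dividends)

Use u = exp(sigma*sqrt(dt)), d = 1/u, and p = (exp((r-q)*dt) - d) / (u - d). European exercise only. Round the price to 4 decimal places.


Answer: Price = V(0,0) = 8.1566

Derivation:
dt = T/N = 0.375000
u = exp(sigma*sqrt(dt)) = 1.435194; d = 1/u = 0.696770
p = (exp((r-q)*dt) - d) / (u - d) = 0.432659
Discount per step: exp(-r*dt) = 0.984004
Stock lattice S(k, i) with i counting down-moves:
  k=0: S(0,0) = 23.2600
  k=1: S(1,0) = 33.3826; S(1,1) = 16.2069
  k=2: S(2,0) = 47.9105; S(2,1) = 23.2600; S(2,2) = 11.2925
  k=3: S(3,0) = 68.7608; S(3,1) = 33.3826; S(3,2) = 16.2069; S(3,3) = 7.8683
  k=4: S(4,0) = 98.6851; S(4,1) = 47.9105; S(4,2) = 23.2600; S(4,3) = 11.2925; S(4,4) = 5.4824
Terminal payoffs V(N, i) = max(S_T - K, 0):
  V(4,0) = 78.055112; V(4,1) = 27.280497; V(4,2) = 2.630000; V(4,3) = 0.000000; V(4,4) = 0.000000
Backward induction: V(k, i) = exp(-r*dt) * [p * V(k+1, i) + (1-p) * V(k+1, i+1)].
  V(3,0) = exp(-r*dt) * [p*78.055112 + (1-p)*27.280497] = 48.460828
  V(3,1) = exp(-r*dt) * [p*27.280497 + (1-p)*2.630000] = 13.082594
  V(3,2) = exp(-r*dt) * [p*2.630000 + (1-p)*0.000000] = 1.119692
  V(3,3) = exp(-r*dt) * [p*0.000000 + (1-p)*0.000000] = 0.000000
  V(2,0) = exp(-r*dt) * [p*48.460828 + (1-p)*13.082594] = 27.935201
  V(2,1) = exp(-r*dt) * [p*13.082594 + (1-p)*1.119692] = 6.194848
  V(2,2) = exp(-r*dt) * [p*1.119692 + (1-p)*0.000000] = 0.476696
  V(1,0) = exp(-r*dt) * [p*27.935201 + (1-p)*6.194848] = 15.351459
  V(1,1) = exp(-r*dt) * [p*6.194848 + (1-p)*0.476696] = 2.903507
  V(0,0) = exp(-r*dt) * [p*15.351459 + (1-p)*2.903507] = 8.156635


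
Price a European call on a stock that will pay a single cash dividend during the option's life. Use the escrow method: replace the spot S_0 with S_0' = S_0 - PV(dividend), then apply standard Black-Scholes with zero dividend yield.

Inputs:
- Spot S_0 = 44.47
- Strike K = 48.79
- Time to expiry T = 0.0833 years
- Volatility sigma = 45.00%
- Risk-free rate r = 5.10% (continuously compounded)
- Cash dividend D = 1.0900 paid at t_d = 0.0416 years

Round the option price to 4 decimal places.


Answer: Price = 0.6296

Derivation:
PV(D) = D * exp(-r * t_d) = 1.0900 * 0.99788065 = 1.08768991
S_0' = S_0 - PV(D) = 44.4700 - 1.08768991 = 43.38231009
d1 = (ln(S_0'/K) + (r + sigma^2/2)*T) / (sigma*sqrt(T)) = -0.80684436
d2 = d1 - sigma*sqrt(T) = -0.93672219
exp(-rT) = 0.99576071
N(d1) = 0.20987808; N(d2) = 0.17445074
C = S_0' * N(d1) - K * exp(-rT) * N(d2) = 43.38231009 * 0.20987808 - 48.7900 * 0.99576071 * 0.17445074 = 0.6296


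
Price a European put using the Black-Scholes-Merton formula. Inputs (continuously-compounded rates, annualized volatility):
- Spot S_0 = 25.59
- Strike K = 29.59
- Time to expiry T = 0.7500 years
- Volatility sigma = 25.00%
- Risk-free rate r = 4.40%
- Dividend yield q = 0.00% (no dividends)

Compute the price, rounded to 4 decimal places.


d1 = (ln(S/K) + (r - q + 0.5*sigma^2) * T) / (sigma * sqrt(T)) = -0.41013724
d2 = d1 - sigma * sqrt(T) = -0.62664359
exp(-rT) = 0.96753856; exp(-qT) = 1.00000000
P = K * exp(-rT) * N(-d2) - S_0 * exp(-qT) * N(-d1)
N(-d1) = 0.65914736; N(-d2) = 0.73455355
P = 29.5900 * 0.96753856 * 0.73455355 - 25.5900 * 1.00000000 * 0.65914736 = 4.1623

Answer: Price = 4.1623


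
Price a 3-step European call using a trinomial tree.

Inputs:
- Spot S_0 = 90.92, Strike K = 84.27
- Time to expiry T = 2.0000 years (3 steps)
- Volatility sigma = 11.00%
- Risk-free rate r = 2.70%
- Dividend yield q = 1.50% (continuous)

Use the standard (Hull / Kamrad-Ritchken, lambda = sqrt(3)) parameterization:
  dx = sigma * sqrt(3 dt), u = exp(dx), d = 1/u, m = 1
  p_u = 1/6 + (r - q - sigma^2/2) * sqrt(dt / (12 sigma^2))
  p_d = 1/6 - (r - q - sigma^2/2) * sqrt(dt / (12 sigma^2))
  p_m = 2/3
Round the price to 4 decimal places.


dt = T/N = 0.666667; dx = sigma*sqrt(3*dt) = 0.155563
u = exp(dx) = 1.168316; d = 1/u = 0.855933
p_u = 0.179416, p_m = 0.666667, p_d = 0.153917
Discount per step: exp(-r*dt) = 0.982161
Stock lattice S(k, j) with j the centered position index:
  k=0: S(0,+0) = 90.9200
  k=1: S(1,-1) = 77.8214; S(1,+0) = 90.9200; S(1,+1) = 106.2233
  k=2: S(2,-2) = 66.6099; S(2,-1) = 77.8214; S(2,+0) = 90.9200; S(2,+1) = 106.2233; S(2,+2) = 124.1024
  k=3: S(3,-3) = 57.0136; S(3,-2) = 66.6099; S(3,-1) = 77.8214; S(3,+0) = 90.9200; S(3,+1) = 106.2233; S(3,+2) = 124.1024; S(3,+3) = 144.9908
Terminal payoffs V(N, j) = max(S_T - K, 0):
  V(3,-3) = 0.000000; V(3,-2) = 0.000000; V(3,-1) = 0.000000; V(3,+0) = 6.650000; V(3,+1) = 21.953301; V(3,+2) = 39.832394; V(3,+3) = 60.720826
Backward induction: V(k, j) = exp(-r*dt) * [p_u * V(k+1, j+1) + p_m * V(k+1, j) + p_d * V(k+1, j-1)]
  V(2,-2) = exp(-r*dt) * [p_u*0.000000 + p_m*0.000000 + p_d*0.000000] = 0.000000
  V(2,-1) = exp(-r*dt) * [p_u*6.650000 + p_m*0.000000 + p_d*0.000000] = 1.171833
  V(2,+0) = exp(-r*dt) * [p_u*21.953301 + p_m*6.650000 + p_d*0.000000] = 8.222757
  V(2,+1) = exp(-r*dt) * [p_u*39.832394 + p_m*21.953301 + p_d*6.650000] = 22.398824
  V(2,+2) = exp(-r*dt) * [p_u*60.720826 + p_m*39.832394 + p_d*21.953301] = 40.099878
  V(1,-1) = exp(-r*dt) * [p_u*8.222757 + p_m*1.171833 + p_d*0.000000] = 2.216262
  V(1,+0) = exp(-r*dt) * [p_u*22.398824 + p_m*8.222757 + p_d*1.171833] = 9.508214
  V(1,+1) = exp(-r*dt) * [p_u*40.099878 + p_m*22.398824 + p_d*8.222757] = 22.975432
  V(0,+0) = exp(-r*dt) * [p_u*22.975432 + p_m*9.508214 + p_d*2.216262] = 10.609393

Answer: Price = V(0,0) = 10.6094


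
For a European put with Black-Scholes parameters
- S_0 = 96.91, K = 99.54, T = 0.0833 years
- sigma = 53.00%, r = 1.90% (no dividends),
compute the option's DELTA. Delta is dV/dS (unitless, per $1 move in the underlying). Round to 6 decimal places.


d1 = -0.0882193963; d2 = -0.2411866150
phi(d1) = 0.3973928805; exp(-qT) = 1.0000000000; exp(-rT) = 0.9984185518
N(-d1) = 0.5351488493
Delta = -exp(-qT) * N(-d1) = -1.0000000000 * 0.5351488493 = -0.535149

Answer: Delta = -0.535149


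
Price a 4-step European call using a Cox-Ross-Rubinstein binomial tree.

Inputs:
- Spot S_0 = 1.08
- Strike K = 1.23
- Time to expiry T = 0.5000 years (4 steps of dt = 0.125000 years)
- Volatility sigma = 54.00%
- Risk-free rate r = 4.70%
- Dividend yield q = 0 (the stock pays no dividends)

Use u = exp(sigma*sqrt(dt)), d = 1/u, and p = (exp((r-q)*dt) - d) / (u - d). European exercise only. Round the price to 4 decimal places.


Answer: Price = V(0,0) = 0.1258

Derivation:
dt = T/N = 0.125000
u = exp(sigma*sqrt(dt)) = 1.210361; d = 1/u = 0.826200
p = (exp((r-q)*dt) - d) / (u - d) = 0.467753
Discount per step: exp(-r*dt) = 0.994142
Stock lattice S(k, i) with i counting down-moves:
  k=0: S(0,0) = 1.0800
  k=1: S(1,0) = 1.3072; S(1,1) = 0.8923
  k=2: S(2,0) = 1.5822; S(2,1) = 1.0800; S(2,2) = 0.7372
  k=3: S(3,0) = 1.9150; S(3,1) = 1.3072; S(3,2) = 0.8923; S(3,3) = 0.6091
  k=4: S(4,0) = 2.3178; S(4,1) = 1.5822; S(4,2) = 1.0800; S(4,3) = 0.7372; S(4,4) = 0.5032
Terminal payoffs V(N, i) = max(S_T - K, 0):
  V(4,0) = 1.087842; V(4,1) = 0.352172; V(4,2) = 0.000000; V(4,3) = 0.000000; V(4,4) = 0.000000
Backward induction: V(k, i) = exp(-r*dt) * [p * V(k+1, i) + (1-p) * V(k+1, i+1)].
  V(3,0) = exp(-r*dt) * [p*1.087842 + (1-p)*0.352172] = 0.692205
  V(3,1) = exp(-r*dt) * [p*0.352172 + (1-p)*0.000000] = 0.163765
  V(3,2) = exp(-r*dt) * [p*0.000000 + (1-p)*0.000000] = 0.000000
  V(3,3) = exp(-r*dt) * [p*0.000000 + (1-p)*0.000000] = 0.000000
  V(2,0) = exp(-r*dt) * [p*0.692205 + (1-p)*0.163765] = 0.408537
  V(2,1) = exp(-r*dt) * [p*0.163765 + (1-p)*0.000000] = 0.076153
  V(2,2) = exp(-r*dt) * [p*0.000000 + (1-p)*0.000000] = 0.000000
  V(1,0) = exp(-r*dt) * [p*0.408537 + (1-p)*0.076153] = 0.230269
  V(1,1) = exp(-r*dt) * [p*0.076153 + (1-p)*0.000000] = 0.035412
  V(0,0) = exp(-r*dt) * [p*0.230269 + (1-p)*0.035412] = 0.125816


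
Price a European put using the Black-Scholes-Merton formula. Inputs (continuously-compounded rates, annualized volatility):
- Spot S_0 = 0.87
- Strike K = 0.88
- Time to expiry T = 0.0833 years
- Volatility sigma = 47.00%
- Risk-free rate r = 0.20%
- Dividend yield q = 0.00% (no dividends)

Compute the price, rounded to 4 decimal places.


d1 = (ln(S/K) + (r - q + 0.5*sigma^2) * T) / (sigma * sqrt(T)) = -0.01519800
d2 = d1 - sigma * sqrt(T) = -0.15084817
exp(-rT) = 0.99983341; exp(-qT) = 1.00000000
P = K * exp(-rT) * N(-d2) - S_0 * exp(-qT) * N(-d1)
N(-d1) = 0.50606289; N(-d2) = 0.55995226
P = 0.8800 * 0.99983341 * 0.55995226 - 0.8700 * 1.00000000 * 0.50606289 = 0.0524

Answer: Price = 0.0524


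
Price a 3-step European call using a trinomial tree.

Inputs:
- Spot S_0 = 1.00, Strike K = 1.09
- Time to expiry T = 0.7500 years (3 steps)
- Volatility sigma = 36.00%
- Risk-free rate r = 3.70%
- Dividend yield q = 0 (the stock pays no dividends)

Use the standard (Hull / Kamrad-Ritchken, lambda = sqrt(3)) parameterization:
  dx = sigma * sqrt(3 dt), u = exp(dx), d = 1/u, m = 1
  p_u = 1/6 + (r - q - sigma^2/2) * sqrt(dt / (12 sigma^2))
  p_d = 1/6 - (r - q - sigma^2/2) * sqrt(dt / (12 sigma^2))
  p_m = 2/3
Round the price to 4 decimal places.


Answer: Price = V(0,0) = 0.1009

Derivation:
dt = T/N = 0.250000; dx = sigma*sqrt(3*dt) = 0.311769
u = exp(dx) = 1.365839; d = 1/u = 0.732151
p_u = 0.155521, p_m = 0.666667, p_d = 0.177813
Discount per step: exp(-r*dt) = 0.990793
Stock lattice S(k, j) with j the centered position index:
  k=0: S(0,+0) = 1.0000
  k=1: S(1,-1) = 0.7322; S(1,+0) = 1.0000; S(1,+1) = 1.3658
  k=2: S(2,-2) = 0.5360; S(2,-1) = 0.7322; S(2,+0) = 1.0000; S(2,+1) = 1.3658; S(2,+2) = 1.8655
  k=3: S(3,-3) = 0.3925; S(3,-2) = 0.5360; S(3,-1) = 0.7322; S(3,+0) = 1.0000; S(3,+1) = 1.3658; S(3,+2) = 1.8655; S(3,+3) = 2.5480
Terminal payoffs V(N, j) = max(S_T - K, 0):
  V(3,-3) = 0.000000; V(3,-2) = 0.000000; V(3,-1) = 0.000000; V(3,+0) = 0.000000; V(3,+1) = 0.275839; V(3,+2) = 0.775517; V(3,+3) = 1.457997
Backward induction: V(k, j) = exp(-r*dt) * [p_u * V(k+1, j+1) + p_m * V(k+1, j) + p_d * V(k+1, j-1)]
  V(2,-2) = exp(-r*dt) * [p_u*0.000000 + p_m*0.000000 + p_d*0.000000] = 0.000000
  V(2,-1) = exp(-r*dt) * [p_u*0.000000 + p_m*0.000000 + p_d*0.000000] = 0.000000
  V(2,+0) = exp(-r*dt) * [p_u*0.275839 + p_m*0.000000 + p_d*0.000000] = 0.042504
  V(2,+1) = exp(-r*dt) * [p_u*0.775517 + p_m*0.275839 + p_d*0.000000] = 0.301698
  V(2,+2) = exp(-r*dt) * [p_u*1.457997 + p_m*0.775517 + p_d*0.275839] = 0.785508
  V(1,-1) = exp(-r*dt) * [p_u*0.042504 + p_m*0.000000 + p_d*0.000000] = 0.006549
  V(1,+0) = exp(-r*dt) * [p_u*0.301698 + p_m*0.042504 + p_d*0.000000] = 0.074563
  V(1,+1) = exp(-r*dt) * [p_u*0.785508 + p_m*0.301698 + p_d*0.042504] = 0.327806
  V(0,+0) = exp(-r*dt) * [p_u*0.327806 + p_m*0.074563 + p_d*0.006549] = 0.100916


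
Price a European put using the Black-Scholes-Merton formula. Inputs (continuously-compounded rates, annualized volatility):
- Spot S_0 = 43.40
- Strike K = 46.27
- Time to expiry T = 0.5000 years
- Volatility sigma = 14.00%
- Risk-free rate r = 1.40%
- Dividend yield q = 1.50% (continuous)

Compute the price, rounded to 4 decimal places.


Answer: Price = 3.5532

Derivation:
d1 = (ln(S/K) + (r - q + 0.5*sigma^2) * T) / (sigma * sqrt(T)) = -0.60239802
d2 = d1 - sigma * sqrt(T) = -0.70139297
exp(-rT) = 0.99302444; exp(-qT) = 0.99252805
P = K * exp(-rT) * N(-d2) - S_0 * exp(-qT) * N(-d1)
N(-d1) = 0.72654539; N(-d2) = 0.75847110
P = 46.2700 * 0.99302444 * 0.75847110 - 43.4000 * 0.99252805 * 0.72654539 = 3.5532


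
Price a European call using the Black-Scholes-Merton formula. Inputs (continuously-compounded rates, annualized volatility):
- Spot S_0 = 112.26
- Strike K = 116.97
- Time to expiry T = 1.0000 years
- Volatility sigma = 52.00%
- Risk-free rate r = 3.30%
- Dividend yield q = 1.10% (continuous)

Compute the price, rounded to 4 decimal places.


d1 = (ln(S/K) + (r - q + 0.5*sigma^2) * T) / (sigma * sqrt(T)) = 0.22326946
d2 = d1 - sigma * sqrt(T) = -0.29673054
exp(-rT) = 0.96753856; exp(-qT) = 0.98906028
C = S_0 * exp(-qT) * N(d1) - K * exp(-rT) * N(d2)
N(d1) = 0.58833710; N(d2) = 0.38333612
C = 112.2600 * 0.98906028 * 0.58833710 - 116.9700 * 0.96753856 * 0.38333612 = 21.9409

Answer: Price = 21.9409


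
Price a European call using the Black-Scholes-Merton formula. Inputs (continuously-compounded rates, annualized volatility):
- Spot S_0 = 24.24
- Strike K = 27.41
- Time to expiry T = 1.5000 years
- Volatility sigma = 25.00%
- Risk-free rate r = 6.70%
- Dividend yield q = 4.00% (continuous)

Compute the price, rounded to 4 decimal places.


d1 = (ln(S/K) + (r - q + 0.5*sigma^2) * T) / (sigma * sqrt(T)) = -0.11603641
d2 = d1 - sigma * sqrt(T) = -0.42222263
exp(-rT) = 0.90438511; exp(-qT) = 0.94176453
C = S_0 * exp(-qT) * N(d1) - K * exp(-rT) * N(d2)
N(d1) = 0.45381184; N(d2) = 0.33643126
C = 24.2400 * 0.94176453 * 0.45381184 - 27.4100 * 0.90438511 * 0.33643126 = 2.0199

Answer: Price = 2.0199


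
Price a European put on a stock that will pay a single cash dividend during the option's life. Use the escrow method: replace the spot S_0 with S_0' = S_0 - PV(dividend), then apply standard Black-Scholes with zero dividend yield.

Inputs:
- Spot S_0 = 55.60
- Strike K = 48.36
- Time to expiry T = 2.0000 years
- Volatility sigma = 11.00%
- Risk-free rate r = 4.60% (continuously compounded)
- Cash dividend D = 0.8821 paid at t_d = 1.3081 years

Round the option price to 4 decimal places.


Answer: Price = 0.2851

Derivation:
PV(D) = D * exp(-r * t_d) = 0.8821 * 0.94160200 = 0.83058712
S_0' = S_0 - PV(D) = 55.6000 - 0.83058712 = 54.76941288
d1 = (ln(S_0'/K) + (r + sigma^2/2)*T) / (sigma*sqrt(T)) = 1.46923195
d2 = d1 - sigma*sqrt(T) = 1.31366846
exp(-rT) = 0.91210515
N(-d1) = 0.07088494; N(-d2) = 0.09447890
P = K * exp(-rT) * N(-d2) - S_0' * N(-d1) = 48.3600 * 0.91210515 * 0.09447890 - 54.76941288 * 0.07088494 = 0.2851


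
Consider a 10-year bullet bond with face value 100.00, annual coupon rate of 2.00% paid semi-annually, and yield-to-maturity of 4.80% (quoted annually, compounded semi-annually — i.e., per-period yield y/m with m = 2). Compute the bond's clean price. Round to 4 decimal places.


Answer: Price = 77.9676

Derivation:
Coupon per period c = face * coupon_rate / m = 1.000000
Periods per year m = 2; per-period yield y/m = 0.024000
Number of cashflows N = 20
Cashflows (t years, CF_t, discount factor 1/(1+y/m)^(m*t), PV):
  t = 0.5000: CF_t = 1.000000, DF = 0.976562, PV = 0.976562
  t = 1.0000: CF_t = 1.000000, DF = 0.953674, PV = 0.953674
  t = 1.5000: CF_t = 1.000000, DF = 0.931323, PV = 0.931323
  t = 2.0000: CF_t = 1.000000, DF = 0.909495, PV = 0.909495
  t = 2.5000: CF_t = 1.000000, DF = 0.888178, PV = 0.888178
  t = 3.0000: CF_t = 1.000000, DF = 0.867362, PV = 0.867362
  t = 3.5000: CF_t = 1.000000, DF = 0.847033, PV = 0.847033
  t = 4.0000: CF_t = 1.000000, DF = 0.827181, PV = 0.827181
  t = 4.5000: CF_t = 1.000000, DF = 0.807794, PV = 0.807794
  t = 5.0000: CF_t = 1.000000, DF = 0.788861, PV = 0.788861
  t = 5.5000: CF_t = 1.000000, DF = 0.770372, PV = 0.770372
  t = 6.0000: CF_t = 1.000000, DF = 0.752316, PV = 0.752316
  t = 6.5000: CF_t = 1.000000, DF = 0.734684, PV = 0.734684
  t = 7.0000: CF_t = 1.000000, DF = 0.717465, PV = 0.717465
  t = 7.5000: CF_t = 1.000000, DF = 0.700649, PV = 0.700649
  t = 8.0000: CF_t = 1.000000, DF = 0.684228, PV = 0.684228
  t = 8.5000: CF_t = 1.000000, DF = 0.668191, PV = 0.668191
  t = 9.0000: CF_t = 1.000000, DF = 0.652530, PV = 0.652530
  t = 9.5000: CF_t = 1.000000, DF = 0.637237, PV = 0.637237
  t = 10.0000: CF_t = 101.000000, DF = 0.622302, PV = 62.852454
Price P = sum_t PV_t = 77.967589


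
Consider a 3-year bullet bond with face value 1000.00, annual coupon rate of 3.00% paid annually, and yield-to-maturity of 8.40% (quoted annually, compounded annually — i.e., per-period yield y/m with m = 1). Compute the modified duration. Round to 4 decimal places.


Answer: Modified duration = 2.6810

Derivation:
Coupon per period c = face * coupon_rate / m = 30.000000
Periods per year m = 1; per-period yield y/m = 0.084000
Number of cashflows N = 3
Cashflows (t years, CF_t, discount factor 1/(1+y/m)^(m*t), PV):
  t = 1.0000: CF_t = 30.000000, DF = 0.922509, PV = 27.675277
  t = 2.0000: CF_t = 30.000000, DF = 0.851023, PV = 25.530698
  t = 3.0000: CF_t = 1030.000000, DF = 0.785077, PV = 808.629122
Price P = sum_t PV_t = 861.835097
First compute Macaulay numerator sum_t t * PV_t:
  t * PV_t at t = 1.0000: 27.675277
  t * PV_t at t = 2.0000: 51.061396
  t * PV_t at t = 3.0000: 2425.887367
Macaulay duration D = 2504.624040 / 861.835097 = 2.906152
Modified duration = D / (1 + y/m) = 2.906152 / (1 + 0.084000) = 2.680952


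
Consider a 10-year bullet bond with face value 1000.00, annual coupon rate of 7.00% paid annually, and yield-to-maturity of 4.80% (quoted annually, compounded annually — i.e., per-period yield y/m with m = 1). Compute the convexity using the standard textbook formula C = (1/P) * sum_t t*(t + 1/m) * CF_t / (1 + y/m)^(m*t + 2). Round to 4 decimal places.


Answer: Convexity = 70.2207

Derivation:
Coupon per period c = face * coupon_rate / m = 70.000000
Periods per year m = 1; per-period yield y/m = 0.048000
Number of cashflows N = 10
Cashflows (t years, CF_t, discount factor 1/(1+y/m)^(m*t), PV):
  t = 1.0000: CF_t = 70.000000, DF = 0.954198, PV = 66.793893
  t = 2.0000: CF_t = 70.000000, DF = 0.910495, PV = 63.734631
  t = 3.0000: CF_t = 70.000000, DF = 0.868793, PV = 60.815487
  t = 4.0000: CF_t = 70.000000, DF = 0.829001, PV = 58.030045
  t = 5.0000: CF_t = 70.000000, DF = 0.791031, PV = 55.372181
  t = 6.0000: CF_t = 70.000000, DF = 0.754801, PV = 52.836050
  t = 7.0000: CF_t = 70.000000, DF = 0.720230, PV = 50.416078
  t = 8.0000: CF_t = 70.000000, DF = 0.687242, PV = 48.106945
  t = 9.0000: CF_t = 70.000000, DF = 0.655765, PV = 45.903574
  t = 10.0000: CF_t = 1070.000000, DF = 0.625730, PV = 669.531403
Price P = sum_t PV_t = 1171.540287
Convexity numerator sum_t t*(t + 1/m) * CF_t / (1+y/m)^(m*t + 2):
  t = 1.0000: term = 121.630975
  t = 2.0000: term = 348.180272
  t = 3.0000: term = 664.466167
  t = 4.0000: term = 1056.721004
  t = 5.0000: term = 1512.482353
  t = 6.0000: term = 2020.491693
  t = 7.0000: term = 2570.600118
  t = 8.0000: term = 3153.680625
  t = 9.0000: term = 3761.546547
  t = 10.0000: term = 67056.529228
Convexity = (1/P) * sum = 82266.328982 / 1171.540287 = 70.220657


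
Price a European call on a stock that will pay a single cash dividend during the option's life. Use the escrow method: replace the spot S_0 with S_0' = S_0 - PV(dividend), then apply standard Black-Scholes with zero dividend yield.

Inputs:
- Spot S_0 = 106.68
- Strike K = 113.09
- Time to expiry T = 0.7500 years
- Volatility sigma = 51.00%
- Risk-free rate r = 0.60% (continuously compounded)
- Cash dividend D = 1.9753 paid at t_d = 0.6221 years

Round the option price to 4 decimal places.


PV(D) = D * exp(-r * t_d) = 1.9753 * 0.99627436 = 1.96794074
S_0' = S_0 - PV(D) = 106.6800 - 1.96794074 = 104.71205926
d1 = (ln(S_0'/K) + (r + sigma^2/2)*T) / (sigma*sqrt(T)) = 0.05675654
d2 = d1 - sigma*sqrt(T) = -0.38491642
exp(-rT) = 0.99551011
N(d1) = 0.52263043; N(d2) = 0.35014967
C = S_0' * N(d1) - K * exp(-rT) * N(d2) = 104.71205926 * 0.52263043 - 113.0900 * 0.99551011 * 0.35014967 = 15.3051

Answer: Price = 15.3051
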